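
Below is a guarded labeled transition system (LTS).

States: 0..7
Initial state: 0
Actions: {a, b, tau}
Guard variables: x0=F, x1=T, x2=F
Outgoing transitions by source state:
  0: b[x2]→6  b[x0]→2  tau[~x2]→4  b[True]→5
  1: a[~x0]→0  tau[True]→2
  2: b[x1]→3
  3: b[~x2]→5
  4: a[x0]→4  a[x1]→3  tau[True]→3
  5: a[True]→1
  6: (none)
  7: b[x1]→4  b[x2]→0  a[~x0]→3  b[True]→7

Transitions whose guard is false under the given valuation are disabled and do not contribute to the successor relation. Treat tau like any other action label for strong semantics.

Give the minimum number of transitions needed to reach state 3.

BFS to 3:
  depth 0: {0}
  depth 1: {4,5}
  depth 2: {1,3}
first hit 3 at d=2 via tau·a

Answer: 2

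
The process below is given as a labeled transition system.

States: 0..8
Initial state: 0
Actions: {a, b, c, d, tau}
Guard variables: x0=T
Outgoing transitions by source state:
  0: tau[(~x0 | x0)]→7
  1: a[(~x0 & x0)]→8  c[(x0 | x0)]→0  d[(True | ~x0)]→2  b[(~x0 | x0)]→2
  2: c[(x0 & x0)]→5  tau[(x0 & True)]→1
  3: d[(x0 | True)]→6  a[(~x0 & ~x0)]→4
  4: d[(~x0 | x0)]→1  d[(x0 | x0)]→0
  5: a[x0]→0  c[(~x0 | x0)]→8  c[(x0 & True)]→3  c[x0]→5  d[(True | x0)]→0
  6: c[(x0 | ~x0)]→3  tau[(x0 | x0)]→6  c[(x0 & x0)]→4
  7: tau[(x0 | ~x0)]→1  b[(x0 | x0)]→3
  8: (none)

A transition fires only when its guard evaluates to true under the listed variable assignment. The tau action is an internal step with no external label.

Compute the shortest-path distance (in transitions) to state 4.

Answer: 4

Analysis:
Breadth-first toward 4:
  L0 = {0}
  L1 = {7}
  L2 = {1,3}
  L3 = {2,6}
  L4 = {4,5}
4 enters at depth 4; path tau·b·d·c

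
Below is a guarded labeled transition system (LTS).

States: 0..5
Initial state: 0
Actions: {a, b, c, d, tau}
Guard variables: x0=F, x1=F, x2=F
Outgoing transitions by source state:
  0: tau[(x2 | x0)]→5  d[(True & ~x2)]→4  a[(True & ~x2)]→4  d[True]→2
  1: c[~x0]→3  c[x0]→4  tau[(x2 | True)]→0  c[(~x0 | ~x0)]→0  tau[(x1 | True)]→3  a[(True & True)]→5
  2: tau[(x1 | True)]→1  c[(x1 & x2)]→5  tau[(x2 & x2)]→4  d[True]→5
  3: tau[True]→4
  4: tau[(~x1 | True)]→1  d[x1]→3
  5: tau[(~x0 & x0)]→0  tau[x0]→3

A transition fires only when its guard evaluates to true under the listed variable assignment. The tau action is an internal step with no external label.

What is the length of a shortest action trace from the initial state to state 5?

Answer: 2

Analysis:
BFS to 5:
  L0 = {0}
  L1 = {2,4}
  L2 = {1,5}
5 enters at depth 2; path d·d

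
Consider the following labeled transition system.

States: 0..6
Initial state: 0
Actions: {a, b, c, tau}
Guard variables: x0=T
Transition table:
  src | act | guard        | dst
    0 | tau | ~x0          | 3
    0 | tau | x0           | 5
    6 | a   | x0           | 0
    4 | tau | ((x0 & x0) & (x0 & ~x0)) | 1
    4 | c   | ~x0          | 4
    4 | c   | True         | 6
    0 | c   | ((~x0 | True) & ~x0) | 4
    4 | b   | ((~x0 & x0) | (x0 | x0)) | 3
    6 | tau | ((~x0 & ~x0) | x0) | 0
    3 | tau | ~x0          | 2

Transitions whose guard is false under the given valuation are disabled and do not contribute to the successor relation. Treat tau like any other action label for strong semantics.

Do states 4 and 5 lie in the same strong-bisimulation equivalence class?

Compute ~ classes (split until stable):
  π0 = {{0,1,2,3,4,5,6}}
  π1 = {{0},{1,2,3,5},{4},{6}}
4 equivalence class(es) (converged in 2)
class of 4: {4}; class of 5: {1,2,3,5}

Answer: NOT BISIMILAR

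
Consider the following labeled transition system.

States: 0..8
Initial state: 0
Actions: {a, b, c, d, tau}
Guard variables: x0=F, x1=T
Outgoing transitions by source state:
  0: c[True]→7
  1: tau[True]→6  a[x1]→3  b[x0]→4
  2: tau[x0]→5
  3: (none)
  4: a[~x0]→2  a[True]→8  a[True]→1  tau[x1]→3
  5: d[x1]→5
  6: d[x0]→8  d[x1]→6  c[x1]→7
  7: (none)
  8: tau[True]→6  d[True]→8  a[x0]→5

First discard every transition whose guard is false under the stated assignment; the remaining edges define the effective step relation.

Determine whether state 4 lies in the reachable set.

Answer: UNREACHABLE

Working:
After dropping false guards: 12 live edges.
depth 0: {0}
depth 1: {7}  total {0,7}
Reachable = {0,7}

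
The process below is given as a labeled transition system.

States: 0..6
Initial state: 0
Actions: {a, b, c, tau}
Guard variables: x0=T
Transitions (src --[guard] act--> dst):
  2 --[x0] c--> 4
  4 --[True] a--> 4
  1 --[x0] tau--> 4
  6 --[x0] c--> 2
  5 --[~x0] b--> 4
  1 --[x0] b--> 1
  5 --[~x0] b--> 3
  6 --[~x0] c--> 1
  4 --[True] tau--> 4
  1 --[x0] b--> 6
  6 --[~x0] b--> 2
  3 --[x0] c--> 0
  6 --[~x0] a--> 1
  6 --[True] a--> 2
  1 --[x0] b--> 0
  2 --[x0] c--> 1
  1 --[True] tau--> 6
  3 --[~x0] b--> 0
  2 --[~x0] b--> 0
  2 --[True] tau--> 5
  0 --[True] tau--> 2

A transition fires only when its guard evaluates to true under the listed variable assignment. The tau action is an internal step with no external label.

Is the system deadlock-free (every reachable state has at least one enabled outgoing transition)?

Answer: DEADLOCK at state 5

Analysis:
Reach set: {0,1,2,4,5,6}
  0: tau→2  [deg 1]
  1: b→0  b→1  b→6  tau→4  tau→6  [deg 5]
  2: c→1  c→4  tau→5  [deg 3]
  4: a→4  tau→4  [deg 2]
  5: ∅  [deadlock]
  6: a→2  c→2  [deg 2]
witness 5: tau·tau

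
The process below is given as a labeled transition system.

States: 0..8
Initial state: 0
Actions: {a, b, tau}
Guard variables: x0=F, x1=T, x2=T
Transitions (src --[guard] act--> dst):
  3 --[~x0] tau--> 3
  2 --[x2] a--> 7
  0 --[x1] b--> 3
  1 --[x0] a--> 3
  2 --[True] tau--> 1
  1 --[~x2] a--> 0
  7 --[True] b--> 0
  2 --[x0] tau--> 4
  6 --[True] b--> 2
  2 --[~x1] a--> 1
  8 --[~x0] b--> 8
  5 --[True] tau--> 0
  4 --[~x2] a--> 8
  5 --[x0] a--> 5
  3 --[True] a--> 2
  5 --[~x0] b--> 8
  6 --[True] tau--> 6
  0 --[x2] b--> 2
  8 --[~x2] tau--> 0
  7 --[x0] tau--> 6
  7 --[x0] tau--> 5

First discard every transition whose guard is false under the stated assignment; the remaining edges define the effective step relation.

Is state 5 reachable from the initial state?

Answer: UNREACHABLE

Analysis:
After dropping false guards: 12 live edges.
depth 0: {0}
depth 1: {2,3}  cumulative {0,2,3}
depth 2: {1,7}  cumulative {0,1,2,3,7}
Reachable = {0,1,2,3,7}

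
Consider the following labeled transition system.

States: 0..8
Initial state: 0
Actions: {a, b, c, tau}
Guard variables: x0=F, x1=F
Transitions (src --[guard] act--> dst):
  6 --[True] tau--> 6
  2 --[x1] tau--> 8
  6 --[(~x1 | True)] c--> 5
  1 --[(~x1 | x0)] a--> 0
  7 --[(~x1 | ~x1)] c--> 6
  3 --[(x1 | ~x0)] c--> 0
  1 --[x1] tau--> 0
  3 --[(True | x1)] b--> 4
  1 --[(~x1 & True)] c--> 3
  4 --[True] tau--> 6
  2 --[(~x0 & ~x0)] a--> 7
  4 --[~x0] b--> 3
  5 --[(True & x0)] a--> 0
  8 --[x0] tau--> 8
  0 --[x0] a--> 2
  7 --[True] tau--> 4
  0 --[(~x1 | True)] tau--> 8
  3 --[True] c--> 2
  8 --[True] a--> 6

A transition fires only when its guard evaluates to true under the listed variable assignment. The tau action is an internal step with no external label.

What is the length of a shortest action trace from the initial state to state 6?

Layered search for 6:
  L0 = {0}
  L1 = {8}
  L2 = {6}
6 enters at depth 2; path tau·a

Answer: 2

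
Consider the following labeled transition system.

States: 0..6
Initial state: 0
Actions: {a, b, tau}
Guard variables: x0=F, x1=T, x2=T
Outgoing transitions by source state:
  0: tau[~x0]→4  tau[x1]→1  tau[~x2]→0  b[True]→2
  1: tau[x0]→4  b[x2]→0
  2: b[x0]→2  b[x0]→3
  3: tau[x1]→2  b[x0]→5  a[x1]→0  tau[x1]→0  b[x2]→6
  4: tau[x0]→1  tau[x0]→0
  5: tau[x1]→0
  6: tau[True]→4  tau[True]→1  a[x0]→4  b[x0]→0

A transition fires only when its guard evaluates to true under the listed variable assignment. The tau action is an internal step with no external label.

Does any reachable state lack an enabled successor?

Answer: DEADLOCK at state 2

Analysis:
Reachable = {0,1,2,4}
  0: b→2  tau→1  tau→4  [deg 3]
  1: b→0  [deg 1]
  2: ∅  [STUCK]
  4: ∅  [STUCK]
trace reaching 2: b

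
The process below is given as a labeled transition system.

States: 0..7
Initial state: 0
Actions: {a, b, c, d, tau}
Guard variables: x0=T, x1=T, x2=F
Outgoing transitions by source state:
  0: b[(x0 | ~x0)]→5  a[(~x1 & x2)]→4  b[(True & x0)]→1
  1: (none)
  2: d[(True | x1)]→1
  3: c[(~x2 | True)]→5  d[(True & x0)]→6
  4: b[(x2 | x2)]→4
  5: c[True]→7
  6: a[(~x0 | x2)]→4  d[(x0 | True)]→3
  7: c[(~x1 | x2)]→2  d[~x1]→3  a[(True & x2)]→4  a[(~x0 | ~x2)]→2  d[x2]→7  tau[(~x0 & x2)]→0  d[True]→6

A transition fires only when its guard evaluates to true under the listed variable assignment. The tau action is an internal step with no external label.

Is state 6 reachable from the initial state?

Guard filter leaves 9 enabled edge(s).
L0 = {0}
L1 = {1,5}  cumulative {0,1,5}
L2 = {7}  cumulative {0,1,5,7}
L3 = {2,6}  cumulative {0,1,2,5,6,7}
L4 = {3}  cumulative {0,1,2,3,5,6,7}
Reach set: {0,1,2,3,5,6,7}
witness 6: b·c·d

Answer: REACHABLE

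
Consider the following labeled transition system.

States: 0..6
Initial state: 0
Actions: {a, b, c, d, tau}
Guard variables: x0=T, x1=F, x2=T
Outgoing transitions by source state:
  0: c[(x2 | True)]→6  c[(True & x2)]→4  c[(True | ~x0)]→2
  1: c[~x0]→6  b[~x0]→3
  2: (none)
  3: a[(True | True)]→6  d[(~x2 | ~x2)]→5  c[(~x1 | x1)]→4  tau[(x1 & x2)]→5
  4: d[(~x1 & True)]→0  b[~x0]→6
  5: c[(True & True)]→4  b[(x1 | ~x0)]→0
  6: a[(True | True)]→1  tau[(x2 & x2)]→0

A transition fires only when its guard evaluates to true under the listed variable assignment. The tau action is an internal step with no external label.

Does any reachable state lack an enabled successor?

R = {0,1,2,4,6}
  0: c→2  c→4  c→6  [deg 3]
  1: ∅  [STUCK]
  2: ∅  [STUCK]
  4: d→0  [deg 1]
  6: a→1  tau→0  [deg 2]
trace reaching 1: c·a

Answer: DEADLOCK at state 1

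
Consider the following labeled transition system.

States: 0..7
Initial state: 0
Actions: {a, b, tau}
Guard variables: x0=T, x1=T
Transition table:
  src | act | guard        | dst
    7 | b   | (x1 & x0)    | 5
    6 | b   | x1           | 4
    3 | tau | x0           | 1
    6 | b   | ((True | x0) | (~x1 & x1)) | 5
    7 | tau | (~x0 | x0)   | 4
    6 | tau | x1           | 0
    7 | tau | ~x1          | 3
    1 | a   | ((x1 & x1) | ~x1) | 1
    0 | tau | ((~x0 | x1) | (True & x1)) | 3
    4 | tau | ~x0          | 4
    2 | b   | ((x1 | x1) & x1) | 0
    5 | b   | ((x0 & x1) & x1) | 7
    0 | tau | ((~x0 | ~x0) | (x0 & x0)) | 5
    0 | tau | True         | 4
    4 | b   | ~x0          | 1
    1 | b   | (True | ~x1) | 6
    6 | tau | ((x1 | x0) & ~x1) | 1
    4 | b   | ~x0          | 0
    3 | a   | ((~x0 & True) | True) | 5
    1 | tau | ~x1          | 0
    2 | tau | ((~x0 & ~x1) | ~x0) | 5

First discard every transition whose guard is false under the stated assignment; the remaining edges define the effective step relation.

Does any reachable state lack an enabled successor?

R = {0,1,3,4,5,6,7}
  0: tau→3  tau→4  tau→5  [3 out]
  1: a→1  b→6  [2 out]
  3: a→5  tau→1  [2 out]
  4: ∅  [STUCK]
  5: b→7  [1 out]
  6: b→4  b→5  tau→0  [3 out]
  7: b→5  tau→4  [2 out]
Path to 4: tau

Answer: DEADLOCK at state 4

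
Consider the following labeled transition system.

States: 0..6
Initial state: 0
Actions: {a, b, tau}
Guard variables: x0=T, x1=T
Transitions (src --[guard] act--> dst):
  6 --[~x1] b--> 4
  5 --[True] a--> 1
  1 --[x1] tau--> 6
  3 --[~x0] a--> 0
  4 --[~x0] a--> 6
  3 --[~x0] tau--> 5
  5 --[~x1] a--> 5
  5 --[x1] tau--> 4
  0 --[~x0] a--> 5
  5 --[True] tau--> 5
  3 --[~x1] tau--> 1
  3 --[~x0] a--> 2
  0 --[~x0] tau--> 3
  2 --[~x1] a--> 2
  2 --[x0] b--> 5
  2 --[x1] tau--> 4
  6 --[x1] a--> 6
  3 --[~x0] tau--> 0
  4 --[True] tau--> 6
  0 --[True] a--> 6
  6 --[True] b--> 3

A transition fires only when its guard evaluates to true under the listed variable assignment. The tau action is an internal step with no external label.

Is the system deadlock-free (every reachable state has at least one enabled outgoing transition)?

Reachable = {0,3,6}
  0: a→6  [deg 1]
  3: ∅  [no exit]
  6: a→6  b→3  [deg 2]
Path to 3: a·b

Answer: DEADLOCK at state 3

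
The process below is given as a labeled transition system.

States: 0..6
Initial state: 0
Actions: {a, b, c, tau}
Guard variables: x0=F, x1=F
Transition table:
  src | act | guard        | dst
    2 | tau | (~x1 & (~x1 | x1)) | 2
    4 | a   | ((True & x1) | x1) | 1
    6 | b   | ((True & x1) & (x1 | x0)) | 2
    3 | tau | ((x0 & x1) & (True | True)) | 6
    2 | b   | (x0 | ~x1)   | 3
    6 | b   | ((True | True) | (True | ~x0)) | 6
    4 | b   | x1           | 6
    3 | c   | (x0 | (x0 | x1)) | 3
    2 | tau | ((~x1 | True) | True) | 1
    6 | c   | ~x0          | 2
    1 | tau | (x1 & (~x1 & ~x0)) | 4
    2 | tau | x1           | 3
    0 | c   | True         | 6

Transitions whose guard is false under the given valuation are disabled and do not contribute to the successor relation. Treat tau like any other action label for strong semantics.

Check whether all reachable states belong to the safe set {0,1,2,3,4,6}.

Answer: INVARIANT HOLDS

Working:
Inv-set: {0,1,2,3,4,6}
Reachable = {0,1,2,3,6}
  0: ok
  1: ok
  2: ok
  3: ok
  6: ok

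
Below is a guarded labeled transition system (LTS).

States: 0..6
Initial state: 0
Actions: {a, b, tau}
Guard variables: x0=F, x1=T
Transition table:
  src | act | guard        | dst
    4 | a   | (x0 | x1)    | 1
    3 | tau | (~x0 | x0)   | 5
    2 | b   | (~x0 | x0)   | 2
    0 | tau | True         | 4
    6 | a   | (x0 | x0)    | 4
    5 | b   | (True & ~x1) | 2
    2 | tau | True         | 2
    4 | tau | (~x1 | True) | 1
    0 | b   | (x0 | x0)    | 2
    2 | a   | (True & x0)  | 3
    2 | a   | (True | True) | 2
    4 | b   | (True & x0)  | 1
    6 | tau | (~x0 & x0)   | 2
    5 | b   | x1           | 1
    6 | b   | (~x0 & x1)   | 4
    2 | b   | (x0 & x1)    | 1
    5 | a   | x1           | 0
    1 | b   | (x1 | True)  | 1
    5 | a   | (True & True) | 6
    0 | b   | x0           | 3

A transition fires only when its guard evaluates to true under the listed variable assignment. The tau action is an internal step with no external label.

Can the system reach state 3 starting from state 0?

12 transition(s) survive guard evaluation.
L0 = {0}
L1 = {4}  cumulative {0,4}
L2 = {1}  cumulative {0,1,4}
R = {0,1,4}

Answer: UNREACHABLE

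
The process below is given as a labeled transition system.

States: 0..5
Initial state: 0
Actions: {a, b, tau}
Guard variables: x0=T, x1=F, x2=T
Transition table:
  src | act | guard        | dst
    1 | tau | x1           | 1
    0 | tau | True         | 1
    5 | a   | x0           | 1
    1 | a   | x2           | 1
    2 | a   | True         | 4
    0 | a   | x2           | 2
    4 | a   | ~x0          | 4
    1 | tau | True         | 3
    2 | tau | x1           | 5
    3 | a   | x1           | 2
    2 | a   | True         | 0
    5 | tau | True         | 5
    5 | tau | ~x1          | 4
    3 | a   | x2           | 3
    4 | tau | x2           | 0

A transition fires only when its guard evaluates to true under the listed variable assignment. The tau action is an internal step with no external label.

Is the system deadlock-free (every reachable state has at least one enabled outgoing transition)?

Answer: DEADLOCK-FREE

Analysis:
Reach set: {0,1,2,3,4}
  0: a→2  tau→1  [deg 2]
  1: a→1  tau→3  [deg 2]
  2: a→0  a→4  [deg 2]
  3: a→3  [deg 1]
  4: tau→0  [deg 1]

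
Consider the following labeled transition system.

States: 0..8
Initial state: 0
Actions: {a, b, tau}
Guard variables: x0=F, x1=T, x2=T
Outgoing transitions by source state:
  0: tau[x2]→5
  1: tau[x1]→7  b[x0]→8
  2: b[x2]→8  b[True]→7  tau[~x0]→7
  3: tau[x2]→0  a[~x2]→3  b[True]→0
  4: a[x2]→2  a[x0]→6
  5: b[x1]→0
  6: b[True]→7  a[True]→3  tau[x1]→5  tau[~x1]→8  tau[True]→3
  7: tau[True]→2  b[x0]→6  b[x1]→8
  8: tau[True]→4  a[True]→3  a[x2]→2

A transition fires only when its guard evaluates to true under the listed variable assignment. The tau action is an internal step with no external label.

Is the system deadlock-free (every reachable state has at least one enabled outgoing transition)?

R = {0,5}
  0: tau→5  [1 out]
  5: b→0  [1 out]

Answer: DEADLOCK-FREE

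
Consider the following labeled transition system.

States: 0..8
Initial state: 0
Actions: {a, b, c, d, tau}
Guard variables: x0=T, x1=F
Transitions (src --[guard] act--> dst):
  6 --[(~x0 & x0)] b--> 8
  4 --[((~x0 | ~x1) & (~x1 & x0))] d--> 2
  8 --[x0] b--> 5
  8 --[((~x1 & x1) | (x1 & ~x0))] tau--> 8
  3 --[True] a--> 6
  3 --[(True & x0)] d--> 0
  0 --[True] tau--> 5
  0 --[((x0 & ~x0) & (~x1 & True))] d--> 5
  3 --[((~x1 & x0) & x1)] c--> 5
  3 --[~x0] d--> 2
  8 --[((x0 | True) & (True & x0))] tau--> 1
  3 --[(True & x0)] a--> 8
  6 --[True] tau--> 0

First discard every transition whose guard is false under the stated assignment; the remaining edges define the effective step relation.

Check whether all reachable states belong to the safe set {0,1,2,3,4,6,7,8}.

Answer: INVARIANT VIOLATED at state 5

Analysis:
Inv-set: {0,1,2,3,4,6,7,8}
R = {0,5}
  0: ok
  5: outside
reach 5 via tau — violates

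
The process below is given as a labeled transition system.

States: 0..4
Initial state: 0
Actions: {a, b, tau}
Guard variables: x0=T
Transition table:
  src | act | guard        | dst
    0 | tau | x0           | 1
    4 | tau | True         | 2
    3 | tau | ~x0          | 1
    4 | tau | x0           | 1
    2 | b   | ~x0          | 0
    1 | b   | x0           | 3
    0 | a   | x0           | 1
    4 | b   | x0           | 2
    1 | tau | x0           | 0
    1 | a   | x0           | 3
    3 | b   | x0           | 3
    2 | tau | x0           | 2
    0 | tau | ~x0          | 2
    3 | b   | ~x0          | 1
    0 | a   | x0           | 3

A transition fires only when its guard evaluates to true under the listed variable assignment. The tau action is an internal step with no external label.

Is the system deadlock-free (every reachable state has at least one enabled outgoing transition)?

R = {0,1,3}
  0: a→1  a→3  tau→1  [3 out]
  1: a→3  b→3  tau→0  [3 out]
  3: b→3  [1 out]

Answer: DEADLOCK-FREE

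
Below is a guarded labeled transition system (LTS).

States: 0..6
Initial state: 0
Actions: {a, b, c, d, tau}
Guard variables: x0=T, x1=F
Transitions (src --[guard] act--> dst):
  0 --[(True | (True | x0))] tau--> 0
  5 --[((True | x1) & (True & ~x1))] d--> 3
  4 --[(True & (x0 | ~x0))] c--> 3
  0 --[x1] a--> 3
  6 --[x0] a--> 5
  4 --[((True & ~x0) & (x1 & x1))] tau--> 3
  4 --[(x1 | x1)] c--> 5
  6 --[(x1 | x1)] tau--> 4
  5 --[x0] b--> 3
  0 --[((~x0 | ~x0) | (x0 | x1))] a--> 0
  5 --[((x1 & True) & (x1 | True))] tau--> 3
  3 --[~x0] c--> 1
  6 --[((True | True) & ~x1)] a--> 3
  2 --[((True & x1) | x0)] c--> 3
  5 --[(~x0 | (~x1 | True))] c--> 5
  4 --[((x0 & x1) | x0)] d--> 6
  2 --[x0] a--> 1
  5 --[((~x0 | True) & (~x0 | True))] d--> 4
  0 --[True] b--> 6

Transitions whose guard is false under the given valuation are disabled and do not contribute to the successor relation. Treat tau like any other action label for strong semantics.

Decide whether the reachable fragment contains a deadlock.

Answer: DEADLOCK at state 3

Analysis:
Reach set: {0,3,4,5,6}
  0: a→0  b→6  tau→0  [3 exit(s)]
  3: ∅  [STUCK]
  4: c→3  d→6  [2 exit(s)]
  5: b→3  c→5  d→3  d→4  [4 exit(s)]
  6: a→3  a→5  [2 exit(s)]
witness 3: b·a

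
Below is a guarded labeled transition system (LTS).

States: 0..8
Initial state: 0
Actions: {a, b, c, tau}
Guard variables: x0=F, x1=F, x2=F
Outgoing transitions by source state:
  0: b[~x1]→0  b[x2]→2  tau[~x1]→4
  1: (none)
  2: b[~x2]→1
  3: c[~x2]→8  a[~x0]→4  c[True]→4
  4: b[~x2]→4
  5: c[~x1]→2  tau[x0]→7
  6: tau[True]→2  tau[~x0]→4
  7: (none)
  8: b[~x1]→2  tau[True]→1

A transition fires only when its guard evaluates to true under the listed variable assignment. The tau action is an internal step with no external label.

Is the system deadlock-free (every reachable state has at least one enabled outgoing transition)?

R = {0,4}
  0: b→0  tau→4  [deg 2]
  4: b→4  [deg 1]

Answer: DEADLOCK-FREE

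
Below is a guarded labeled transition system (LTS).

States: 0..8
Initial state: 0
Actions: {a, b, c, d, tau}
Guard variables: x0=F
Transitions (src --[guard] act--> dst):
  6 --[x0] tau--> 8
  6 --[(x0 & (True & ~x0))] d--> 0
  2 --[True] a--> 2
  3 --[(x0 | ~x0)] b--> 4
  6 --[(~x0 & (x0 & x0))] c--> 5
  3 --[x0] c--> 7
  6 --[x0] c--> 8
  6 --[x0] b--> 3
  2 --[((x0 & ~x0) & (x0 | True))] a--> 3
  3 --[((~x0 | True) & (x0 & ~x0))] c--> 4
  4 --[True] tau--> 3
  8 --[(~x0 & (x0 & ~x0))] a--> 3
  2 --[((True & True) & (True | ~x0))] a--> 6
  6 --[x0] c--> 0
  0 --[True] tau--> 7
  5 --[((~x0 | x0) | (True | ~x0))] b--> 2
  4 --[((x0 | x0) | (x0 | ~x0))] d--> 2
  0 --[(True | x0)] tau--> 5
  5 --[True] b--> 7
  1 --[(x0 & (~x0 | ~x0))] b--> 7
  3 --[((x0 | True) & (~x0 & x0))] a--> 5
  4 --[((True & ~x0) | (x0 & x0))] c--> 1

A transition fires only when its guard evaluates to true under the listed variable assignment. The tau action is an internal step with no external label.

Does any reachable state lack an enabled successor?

Answer: DEADLOCK at state 6

Analysis:
Reach set: {0,2,5,6,7}
  0: tau→5  tau→7  [2 out]
  2: a→2  a→6  [2 out]
  5: b→2  b→7  [2 out]
  6: ∅  [no exit]
  7: ∅  [no exit]
Path to 6: tau·b·a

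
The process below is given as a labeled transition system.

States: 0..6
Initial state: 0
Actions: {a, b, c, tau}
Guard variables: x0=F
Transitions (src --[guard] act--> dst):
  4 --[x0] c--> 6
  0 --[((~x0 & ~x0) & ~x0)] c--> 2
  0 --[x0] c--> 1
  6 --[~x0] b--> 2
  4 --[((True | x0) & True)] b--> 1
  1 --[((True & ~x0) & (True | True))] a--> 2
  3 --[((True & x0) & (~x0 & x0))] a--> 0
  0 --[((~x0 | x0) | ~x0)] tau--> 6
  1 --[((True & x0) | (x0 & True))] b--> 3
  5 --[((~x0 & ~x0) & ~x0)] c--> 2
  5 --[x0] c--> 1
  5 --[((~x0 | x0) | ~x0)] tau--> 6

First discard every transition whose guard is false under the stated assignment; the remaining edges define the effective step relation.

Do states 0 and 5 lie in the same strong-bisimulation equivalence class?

Refine partition for ~:
  P[0] = {{0,1,2,3,4,5,6}}
  P[1] = {{0,5},{1},{2,3},{4,6}}
  P[2] = {{0,5},{1},{2,3},{4},{6}}
5 equivalence class(es) (converged in 3)
0∈{0,5}, 5∈{0,5}

Answer: BISIMILAR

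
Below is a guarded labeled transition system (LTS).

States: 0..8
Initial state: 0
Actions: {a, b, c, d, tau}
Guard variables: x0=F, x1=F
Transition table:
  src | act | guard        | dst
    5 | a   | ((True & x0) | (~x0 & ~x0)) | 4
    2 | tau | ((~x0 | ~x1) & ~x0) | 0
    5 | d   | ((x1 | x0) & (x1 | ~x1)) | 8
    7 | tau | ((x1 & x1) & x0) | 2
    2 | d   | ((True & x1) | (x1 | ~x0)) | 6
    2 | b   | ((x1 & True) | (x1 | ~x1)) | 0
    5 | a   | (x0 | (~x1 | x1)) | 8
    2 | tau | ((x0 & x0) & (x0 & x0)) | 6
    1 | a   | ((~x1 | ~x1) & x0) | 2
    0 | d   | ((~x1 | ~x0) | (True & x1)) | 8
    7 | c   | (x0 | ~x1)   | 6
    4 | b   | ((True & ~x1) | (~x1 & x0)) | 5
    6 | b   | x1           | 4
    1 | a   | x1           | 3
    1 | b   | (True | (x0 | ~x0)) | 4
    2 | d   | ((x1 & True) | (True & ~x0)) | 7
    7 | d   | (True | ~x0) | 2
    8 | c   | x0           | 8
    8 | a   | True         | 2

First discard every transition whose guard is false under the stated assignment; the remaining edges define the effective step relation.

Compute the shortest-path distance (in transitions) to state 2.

Answer: 2

Working:
Layered search for 2:
  L0 = {0}
  L1 = {8}
  L2 = {2}
depth(2)=2, e.g. d·a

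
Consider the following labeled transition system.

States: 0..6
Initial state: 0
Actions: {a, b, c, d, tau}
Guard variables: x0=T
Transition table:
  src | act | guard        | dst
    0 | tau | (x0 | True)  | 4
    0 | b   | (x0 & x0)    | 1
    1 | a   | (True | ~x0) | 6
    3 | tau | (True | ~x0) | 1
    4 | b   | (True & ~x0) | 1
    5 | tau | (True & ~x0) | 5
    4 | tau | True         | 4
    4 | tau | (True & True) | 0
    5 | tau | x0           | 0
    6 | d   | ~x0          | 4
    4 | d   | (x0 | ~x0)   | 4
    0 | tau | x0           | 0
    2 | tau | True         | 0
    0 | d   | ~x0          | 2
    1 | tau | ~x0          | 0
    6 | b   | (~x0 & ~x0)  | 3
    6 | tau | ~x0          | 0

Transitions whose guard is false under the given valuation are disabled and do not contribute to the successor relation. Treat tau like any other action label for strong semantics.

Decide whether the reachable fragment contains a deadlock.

R = {0,1,4,6}
  0: b→1  tau→0  tau→4  [3 exit(s)]
  1: a→6  [1 exit(s)]
  4: d→4  tau→0  tau→4  [3 exit(s)]
  6: ∅  [deadlock]
trace reaching 6: b·a

Answer: DEADLOCK at state 6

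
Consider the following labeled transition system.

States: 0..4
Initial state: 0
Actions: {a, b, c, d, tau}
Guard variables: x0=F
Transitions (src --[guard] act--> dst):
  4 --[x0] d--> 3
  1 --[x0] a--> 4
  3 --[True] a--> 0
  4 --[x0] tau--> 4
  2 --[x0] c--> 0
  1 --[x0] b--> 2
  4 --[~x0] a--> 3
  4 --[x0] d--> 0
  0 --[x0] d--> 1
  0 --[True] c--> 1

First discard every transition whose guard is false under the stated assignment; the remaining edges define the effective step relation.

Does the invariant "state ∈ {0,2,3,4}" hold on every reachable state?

Answer: INVARIANT VIOLATED at state 1

Analysis:
Safe = {0,2,3,4}
Reachable = {0,1}
  0: ok
  1: VIOLATES
counterexample path to 1: c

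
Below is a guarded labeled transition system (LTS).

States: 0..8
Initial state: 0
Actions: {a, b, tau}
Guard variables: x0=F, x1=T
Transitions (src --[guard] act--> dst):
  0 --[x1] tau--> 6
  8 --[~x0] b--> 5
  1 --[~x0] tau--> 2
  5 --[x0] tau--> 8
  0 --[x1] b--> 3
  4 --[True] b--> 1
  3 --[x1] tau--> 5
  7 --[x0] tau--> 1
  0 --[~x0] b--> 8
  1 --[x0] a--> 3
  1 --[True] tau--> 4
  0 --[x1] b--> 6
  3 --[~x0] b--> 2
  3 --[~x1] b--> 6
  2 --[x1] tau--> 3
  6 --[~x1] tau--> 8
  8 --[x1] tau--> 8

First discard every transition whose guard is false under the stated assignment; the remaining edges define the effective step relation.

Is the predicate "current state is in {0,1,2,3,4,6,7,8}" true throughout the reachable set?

Safe = {0,1,2,3,4,6,7,8}
Reach set: {0,2,3,5,6,8}
  0: safe
  2: safe
  3: safe
  5: VIOLATES
  6: safe
  8: safe
counterexample path to 5: b·b

Answer: INVARIANT VIOLATED at state 5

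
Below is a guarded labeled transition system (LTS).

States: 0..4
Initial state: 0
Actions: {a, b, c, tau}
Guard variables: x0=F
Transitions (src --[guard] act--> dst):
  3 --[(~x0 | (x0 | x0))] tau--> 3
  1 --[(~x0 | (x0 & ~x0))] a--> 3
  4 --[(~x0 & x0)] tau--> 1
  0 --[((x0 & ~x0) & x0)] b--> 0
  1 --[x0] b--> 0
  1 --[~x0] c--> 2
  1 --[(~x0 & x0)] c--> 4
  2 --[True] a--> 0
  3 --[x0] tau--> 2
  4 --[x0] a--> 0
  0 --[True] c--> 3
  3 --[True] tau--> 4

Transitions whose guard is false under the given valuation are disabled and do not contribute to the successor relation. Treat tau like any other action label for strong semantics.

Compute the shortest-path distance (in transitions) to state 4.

BFS to 4:
  L0 = {0}
  L1 = {3}
  L2 = {4}
4 enters at depth 2; path c·tau

Answer: 2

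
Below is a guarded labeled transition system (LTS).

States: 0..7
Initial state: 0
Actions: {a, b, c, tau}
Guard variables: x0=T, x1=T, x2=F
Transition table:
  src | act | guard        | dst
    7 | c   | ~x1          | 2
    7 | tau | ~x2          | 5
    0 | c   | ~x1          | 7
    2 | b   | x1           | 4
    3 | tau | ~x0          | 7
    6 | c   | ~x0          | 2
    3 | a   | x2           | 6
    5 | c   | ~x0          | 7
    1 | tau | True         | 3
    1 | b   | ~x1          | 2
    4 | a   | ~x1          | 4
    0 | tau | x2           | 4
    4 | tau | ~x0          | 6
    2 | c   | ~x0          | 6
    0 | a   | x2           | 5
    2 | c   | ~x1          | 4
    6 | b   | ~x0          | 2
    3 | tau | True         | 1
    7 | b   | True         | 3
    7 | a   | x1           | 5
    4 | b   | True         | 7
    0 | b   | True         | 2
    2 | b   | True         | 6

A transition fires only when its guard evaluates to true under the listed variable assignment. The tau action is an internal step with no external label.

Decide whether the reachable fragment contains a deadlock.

Answer: DEADLOCK at state 5

Working:
Reachable = {0,1,2,3,4,5,6,7}
  0: b→2  [deg 1]
  1: tau→3  [deg 1]
  2: b→4  b→6  [deg 2]
  3: tau→1  [deg 1]
  4: b→7  [deg 1]
  5: ∅  [deadlock]
  6: ∅  [deadlock]
  7: a→5  b→3  tau→5  [deg 3]
trace reaching 5: b·b·b·tau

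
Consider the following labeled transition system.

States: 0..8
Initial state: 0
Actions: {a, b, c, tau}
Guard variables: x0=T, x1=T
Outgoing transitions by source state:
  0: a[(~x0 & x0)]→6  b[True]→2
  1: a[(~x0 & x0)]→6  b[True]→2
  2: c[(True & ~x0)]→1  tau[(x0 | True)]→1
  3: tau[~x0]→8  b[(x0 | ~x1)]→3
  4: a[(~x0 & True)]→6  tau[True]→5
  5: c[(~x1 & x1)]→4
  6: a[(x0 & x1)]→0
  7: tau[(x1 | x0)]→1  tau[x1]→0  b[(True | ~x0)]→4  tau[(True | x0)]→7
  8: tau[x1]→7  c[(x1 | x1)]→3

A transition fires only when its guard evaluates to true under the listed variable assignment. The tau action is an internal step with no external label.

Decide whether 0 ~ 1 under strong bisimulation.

Answer: BISIMILAR

Analysis:
Refine partition for ~:
  π0 = {{0,1,2,3,4,5,6,7,8}}
  π1 = {{0,1,3},{2,4},{5},{6},{7},{8}}
  π2 = {{0,1},{2},{3},{4},{5},{6},{7},{8}}
Fixed point at round 3; 8 class(es).
[0]={0,1}  [1]={0,1}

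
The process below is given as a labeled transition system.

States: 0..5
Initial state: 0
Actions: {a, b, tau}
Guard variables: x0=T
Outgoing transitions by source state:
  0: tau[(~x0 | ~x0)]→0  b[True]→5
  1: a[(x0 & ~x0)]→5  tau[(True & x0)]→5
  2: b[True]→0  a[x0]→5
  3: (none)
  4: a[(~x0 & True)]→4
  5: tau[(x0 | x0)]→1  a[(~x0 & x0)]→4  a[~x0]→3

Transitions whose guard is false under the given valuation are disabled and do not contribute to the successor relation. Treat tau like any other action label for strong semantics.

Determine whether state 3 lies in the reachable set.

Answer: UNREACHABLE

Analysis:
Guard filter leaves 5 enabled edge(s).
L0 = {0}
L1 = {5}  total {0,5}
L2 = {1}  total {0,1,5}
R = {0,1,5}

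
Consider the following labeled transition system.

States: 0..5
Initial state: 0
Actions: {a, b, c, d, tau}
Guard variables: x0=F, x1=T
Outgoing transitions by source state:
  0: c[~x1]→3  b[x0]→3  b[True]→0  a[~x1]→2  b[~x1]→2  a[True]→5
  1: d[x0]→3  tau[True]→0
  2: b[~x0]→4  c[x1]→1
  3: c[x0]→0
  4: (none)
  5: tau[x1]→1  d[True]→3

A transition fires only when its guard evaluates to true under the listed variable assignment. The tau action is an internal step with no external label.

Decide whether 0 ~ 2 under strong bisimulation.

Compute ~ classes (split until stable):
  P[0] = {{0,1,2,3,4,5}}
  P[1] = {{0},{1},{2},{3,4},{5}}
stable after 2 split(s): 5 block(s)
0∈{0}, 2∈{2}

Answer: NOT BISIMILAR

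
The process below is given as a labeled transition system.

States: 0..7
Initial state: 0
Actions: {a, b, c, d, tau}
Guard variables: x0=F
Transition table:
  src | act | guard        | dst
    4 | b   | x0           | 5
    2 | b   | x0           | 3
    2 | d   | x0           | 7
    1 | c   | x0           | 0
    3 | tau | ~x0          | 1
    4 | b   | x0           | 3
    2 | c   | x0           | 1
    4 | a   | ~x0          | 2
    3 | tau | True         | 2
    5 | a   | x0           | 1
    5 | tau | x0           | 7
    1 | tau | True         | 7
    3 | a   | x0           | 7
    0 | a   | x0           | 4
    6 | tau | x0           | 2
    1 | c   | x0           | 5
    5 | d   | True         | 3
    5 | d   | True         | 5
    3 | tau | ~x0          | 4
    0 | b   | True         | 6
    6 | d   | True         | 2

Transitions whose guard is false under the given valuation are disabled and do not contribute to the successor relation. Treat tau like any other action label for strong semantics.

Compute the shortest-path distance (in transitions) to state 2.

Breadth-first toward 2:
  Layer 0: {0}
  Layer 1: {6}
  Layer 2: {2}
first hit 2 at d=2 via b·d

Answer: 2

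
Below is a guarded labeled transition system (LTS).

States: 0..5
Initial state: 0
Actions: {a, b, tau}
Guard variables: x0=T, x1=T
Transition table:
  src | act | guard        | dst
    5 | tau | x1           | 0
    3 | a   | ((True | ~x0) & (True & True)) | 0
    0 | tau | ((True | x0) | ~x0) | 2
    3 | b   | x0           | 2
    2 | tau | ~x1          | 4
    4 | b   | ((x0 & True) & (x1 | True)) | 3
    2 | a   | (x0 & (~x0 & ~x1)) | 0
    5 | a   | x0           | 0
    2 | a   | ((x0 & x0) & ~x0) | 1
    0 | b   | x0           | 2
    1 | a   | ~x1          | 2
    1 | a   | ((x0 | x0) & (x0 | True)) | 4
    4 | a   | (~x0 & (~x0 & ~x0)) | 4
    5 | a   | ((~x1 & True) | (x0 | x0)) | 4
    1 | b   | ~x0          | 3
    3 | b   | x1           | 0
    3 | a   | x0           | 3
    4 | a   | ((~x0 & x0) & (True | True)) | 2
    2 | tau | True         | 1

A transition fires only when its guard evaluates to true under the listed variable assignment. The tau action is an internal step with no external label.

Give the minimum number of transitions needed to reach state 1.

BFS to 1:
  depth 0: {0}
  depth 1: {2}
  depth 2: {1}
depth(1)=2, e.g. b·tau

Answer: 2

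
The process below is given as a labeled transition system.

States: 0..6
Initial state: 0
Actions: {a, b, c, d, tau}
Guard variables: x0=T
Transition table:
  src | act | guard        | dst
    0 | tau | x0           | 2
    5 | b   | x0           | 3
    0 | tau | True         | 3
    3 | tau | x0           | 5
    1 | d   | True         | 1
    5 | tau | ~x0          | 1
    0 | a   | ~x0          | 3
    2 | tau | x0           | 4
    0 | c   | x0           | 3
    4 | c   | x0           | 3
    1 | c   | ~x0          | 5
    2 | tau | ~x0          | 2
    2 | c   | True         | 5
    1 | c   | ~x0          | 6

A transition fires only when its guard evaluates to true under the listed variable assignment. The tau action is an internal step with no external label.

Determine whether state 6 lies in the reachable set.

9 transition(s) survive guard evaluation.
Layer 0: {0}
Layer 1: {2,3}  now seen {0,2,3}
Layer 2: {4,5}  now seen {0,2,3,4,5}
Reachable = {0,2,3,4,5}

Answer: UNREACHABLE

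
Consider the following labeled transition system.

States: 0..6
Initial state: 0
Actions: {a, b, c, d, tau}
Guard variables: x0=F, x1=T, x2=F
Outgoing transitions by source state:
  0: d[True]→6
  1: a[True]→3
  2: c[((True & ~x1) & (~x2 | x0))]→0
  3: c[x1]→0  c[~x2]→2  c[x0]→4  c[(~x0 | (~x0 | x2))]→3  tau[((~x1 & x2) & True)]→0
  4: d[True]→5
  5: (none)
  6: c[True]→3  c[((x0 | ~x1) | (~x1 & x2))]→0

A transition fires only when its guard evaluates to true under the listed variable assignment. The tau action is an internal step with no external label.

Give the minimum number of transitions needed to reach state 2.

Breadth-first toward 2:
  depth 0: {0}
  depth 1: {6}
  depth 2: {3}
  depth 3: {2}
2 enters at depth 3; path d·c·c

Answer: 3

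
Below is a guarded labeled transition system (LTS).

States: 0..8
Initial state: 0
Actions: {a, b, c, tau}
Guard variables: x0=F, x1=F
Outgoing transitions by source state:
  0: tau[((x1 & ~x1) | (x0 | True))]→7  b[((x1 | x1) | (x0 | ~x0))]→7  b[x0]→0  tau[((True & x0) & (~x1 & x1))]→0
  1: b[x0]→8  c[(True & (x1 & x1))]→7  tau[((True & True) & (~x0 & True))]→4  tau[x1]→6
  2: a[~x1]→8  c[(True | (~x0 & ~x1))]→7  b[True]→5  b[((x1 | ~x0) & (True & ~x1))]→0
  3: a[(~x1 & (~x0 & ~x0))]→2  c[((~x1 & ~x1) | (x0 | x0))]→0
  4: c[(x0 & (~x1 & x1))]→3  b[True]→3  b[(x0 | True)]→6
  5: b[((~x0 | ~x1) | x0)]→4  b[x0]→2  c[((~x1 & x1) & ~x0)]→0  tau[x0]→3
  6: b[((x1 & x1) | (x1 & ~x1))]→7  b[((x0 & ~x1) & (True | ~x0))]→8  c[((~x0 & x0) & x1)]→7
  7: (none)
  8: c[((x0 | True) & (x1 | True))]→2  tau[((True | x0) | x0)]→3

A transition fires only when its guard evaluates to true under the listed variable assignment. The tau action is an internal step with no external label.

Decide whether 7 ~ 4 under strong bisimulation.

Answer: NOT BISIMILAR

Trace:
Refine partition for ~:
  round 0: {{0,1,2,3,4,5,6,7,8}}
  round 1: {{0},{1},{2},{3},{4,5},{6,7},{8}}
  round 2: {{0},{1},{2},{3},{4},{5},{6,7},{8}}
Fixed point at round 3; 8 class(es).
class of 7: {6,7}; class of 4: {4}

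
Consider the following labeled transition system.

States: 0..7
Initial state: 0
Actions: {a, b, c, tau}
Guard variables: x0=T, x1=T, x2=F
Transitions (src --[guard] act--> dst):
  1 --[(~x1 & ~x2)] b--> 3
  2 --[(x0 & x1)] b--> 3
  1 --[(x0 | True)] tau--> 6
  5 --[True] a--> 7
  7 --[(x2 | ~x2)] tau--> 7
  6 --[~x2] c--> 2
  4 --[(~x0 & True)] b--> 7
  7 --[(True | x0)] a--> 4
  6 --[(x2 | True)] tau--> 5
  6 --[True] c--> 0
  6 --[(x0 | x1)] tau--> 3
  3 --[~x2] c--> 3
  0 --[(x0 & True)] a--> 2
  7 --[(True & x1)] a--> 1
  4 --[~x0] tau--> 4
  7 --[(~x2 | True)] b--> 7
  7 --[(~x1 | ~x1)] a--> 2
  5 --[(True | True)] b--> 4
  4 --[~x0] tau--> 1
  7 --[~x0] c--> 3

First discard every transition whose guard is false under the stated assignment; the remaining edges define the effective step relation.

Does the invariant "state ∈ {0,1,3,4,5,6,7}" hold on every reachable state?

Safe = {0,1,3,4,5,6,7}
Reach set: {0,2,3}
  0: ok
  2: ✗ unsafe
  3: ok
witness against invariant: a → 2

Answer: INVARIANT VIOLATED at state 2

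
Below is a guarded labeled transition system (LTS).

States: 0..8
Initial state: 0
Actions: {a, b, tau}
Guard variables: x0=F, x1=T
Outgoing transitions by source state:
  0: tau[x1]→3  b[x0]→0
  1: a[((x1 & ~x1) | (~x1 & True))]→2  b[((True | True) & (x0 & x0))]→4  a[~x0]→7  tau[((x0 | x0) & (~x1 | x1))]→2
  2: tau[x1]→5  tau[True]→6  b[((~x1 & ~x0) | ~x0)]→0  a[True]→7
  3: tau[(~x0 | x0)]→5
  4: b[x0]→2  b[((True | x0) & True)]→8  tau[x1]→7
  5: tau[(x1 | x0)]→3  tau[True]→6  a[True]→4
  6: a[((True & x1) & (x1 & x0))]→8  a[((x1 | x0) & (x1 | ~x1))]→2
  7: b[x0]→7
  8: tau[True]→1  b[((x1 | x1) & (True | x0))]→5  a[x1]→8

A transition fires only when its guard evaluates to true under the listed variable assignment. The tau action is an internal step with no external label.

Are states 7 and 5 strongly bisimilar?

Compute ~ classes (split until stable):
  π0 = {{0,1,2,3,4,5,6,7,8}}
  π1 = {{0,3},{1,6},{2,8},{4},{5},{7}}
  π2 = {{0},{1},{2},{3},{4},{5},{6},{7},{8}}
9 equivalence class(es) (converged in 3)
7∈{7}, 5∈{5}

Answer: NOT BISIMILAR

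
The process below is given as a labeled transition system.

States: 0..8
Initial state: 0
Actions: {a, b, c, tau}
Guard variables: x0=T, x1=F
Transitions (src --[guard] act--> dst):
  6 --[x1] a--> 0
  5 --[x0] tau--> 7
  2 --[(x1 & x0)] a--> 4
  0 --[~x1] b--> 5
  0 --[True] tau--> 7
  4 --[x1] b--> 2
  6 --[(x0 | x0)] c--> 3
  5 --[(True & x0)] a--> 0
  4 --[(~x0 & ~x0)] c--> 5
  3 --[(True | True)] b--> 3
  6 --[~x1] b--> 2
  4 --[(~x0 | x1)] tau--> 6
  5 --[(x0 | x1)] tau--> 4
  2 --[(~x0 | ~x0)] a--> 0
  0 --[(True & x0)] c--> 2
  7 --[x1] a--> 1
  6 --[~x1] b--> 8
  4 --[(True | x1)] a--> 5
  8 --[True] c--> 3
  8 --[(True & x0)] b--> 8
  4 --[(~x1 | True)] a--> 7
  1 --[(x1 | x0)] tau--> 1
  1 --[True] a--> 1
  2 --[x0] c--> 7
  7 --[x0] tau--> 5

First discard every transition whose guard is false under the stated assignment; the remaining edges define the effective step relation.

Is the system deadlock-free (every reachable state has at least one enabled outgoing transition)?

Answer: DEADLOCK-FREE

Analysis:
Reachable = {0,2,4,5,7}
  0: b→5  c→2  tau→7  [deg 3]
  2: c→7  [deg 1]
  4: a→5  a→7  [deg 2]
  5: a→0  tau→4  tau→7  [deg 3]
  7: tau→5  [deg 1]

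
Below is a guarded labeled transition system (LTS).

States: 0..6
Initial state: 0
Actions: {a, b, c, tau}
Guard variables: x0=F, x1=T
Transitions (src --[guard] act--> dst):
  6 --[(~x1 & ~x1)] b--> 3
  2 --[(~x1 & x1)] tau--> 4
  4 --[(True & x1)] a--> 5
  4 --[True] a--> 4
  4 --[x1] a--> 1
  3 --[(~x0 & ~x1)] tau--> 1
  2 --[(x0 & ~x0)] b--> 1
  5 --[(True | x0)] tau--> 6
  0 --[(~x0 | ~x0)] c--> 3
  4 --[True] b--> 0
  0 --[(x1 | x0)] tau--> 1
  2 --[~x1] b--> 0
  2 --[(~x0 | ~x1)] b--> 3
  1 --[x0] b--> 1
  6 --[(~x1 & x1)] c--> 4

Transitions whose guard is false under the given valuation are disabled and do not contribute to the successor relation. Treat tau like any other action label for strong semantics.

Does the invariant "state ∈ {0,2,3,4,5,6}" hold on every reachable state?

Inv-set: {0,2,3,4,5,6}
R = {0,1,3}
  0: ok
  1: VIOLATES
  3: ok
reach 1 via tau — violates

Answer: INVARIANT VIOLATED at state 1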